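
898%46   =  24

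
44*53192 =2340448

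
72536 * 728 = 52806208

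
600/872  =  75/109 = 0.69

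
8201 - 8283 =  - 82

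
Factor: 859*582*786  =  2^2*3^2 * 97^1*131^1*859^1 = 392951268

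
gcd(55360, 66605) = 865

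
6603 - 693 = 5910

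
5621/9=624 + 5/9 = 624.56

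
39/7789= 39/7789 = 0.01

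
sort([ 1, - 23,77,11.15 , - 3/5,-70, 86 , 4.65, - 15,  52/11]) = [ - 70, - 23, - 15,-3/5, 1,4.65, 52/11, 11.15,77, 86 ] 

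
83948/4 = 20987 = 20987.00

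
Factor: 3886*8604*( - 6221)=-2^3*3^2*29^1*67^1*239^1*6221^1=- 208000030824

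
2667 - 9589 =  - 6922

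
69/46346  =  69/46346 = 0.00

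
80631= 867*93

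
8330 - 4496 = 3834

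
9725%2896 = 1037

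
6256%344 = 64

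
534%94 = 64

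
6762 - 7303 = - 541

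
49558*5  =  247790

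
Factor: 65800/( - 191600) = -329/958 = - 2^( - 1)  *  7^1*47^1*479^( - 1)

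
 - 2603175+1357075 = - 1246100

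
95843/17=5637 + 14/17= 5637.82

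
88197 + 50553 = 138750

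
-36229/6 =-36229/6 = - 6038.17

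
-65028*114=  -  7413192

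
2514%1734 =780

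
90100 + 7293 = 97393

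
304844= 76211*4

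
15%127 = 15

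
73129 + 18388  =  91517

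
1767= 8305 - 6538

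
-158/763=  - 1 + 605/763 = -  0.21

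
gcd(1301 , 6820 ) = 1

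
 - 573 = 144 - 717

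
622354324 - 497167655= 125186669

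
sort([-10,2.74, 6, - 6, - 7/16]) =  [ - 10 ,-6,-7/16,2.74  ,  6 ] 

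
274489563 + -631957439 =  - 357467876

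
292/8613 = 292/8613 = 0.03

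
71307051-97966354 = - 26659303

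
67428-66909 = 519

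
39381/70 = 562 + 41/70 = 562.59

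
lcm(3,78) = 78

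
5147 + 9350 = 14497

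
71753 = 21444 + 50309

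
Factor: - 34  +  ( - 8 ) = -42  =  - 2^1*3^1*7^1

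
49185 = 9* 5465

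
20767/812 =20767/812 = 25.58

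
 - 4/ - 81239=4/81239= 0.00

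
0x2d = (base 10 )45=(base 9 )50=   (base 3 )1200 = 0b101101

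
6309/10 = 6309/10 = 630.90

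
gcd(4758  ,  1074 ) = 6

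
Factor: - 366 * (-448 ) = 163968= 2^7*3^1* 7^1* 61^1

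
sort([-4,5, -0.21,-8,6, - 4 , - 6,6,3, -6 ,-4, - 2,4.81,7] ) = [ - 8,  -  6,-6, - 4,-4, - 4, -2 ,-0.21,3, 4.81, 5,6,6, 7 ] 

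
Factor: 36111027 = 3^1*12037009^1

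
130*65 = 8450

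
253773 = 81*3133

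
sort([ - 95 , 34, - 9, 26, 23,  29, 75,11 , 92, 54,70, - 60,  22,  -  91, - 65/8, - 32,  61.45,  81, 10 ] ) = [ - 95, - 91, - 60, - 32, - 9, - 65/8, 10, 11,  22,23,26,29,34, 54,  61.45,70, 75, 81 , 92 ] 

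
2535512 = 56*45277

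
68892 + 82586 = 151478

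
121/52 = 121/52 = 2.33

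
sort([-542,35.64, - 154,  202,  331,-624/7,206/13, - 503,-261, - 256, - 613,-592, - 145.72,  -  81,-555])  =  [ - 613 , - 592,  -  555, - 542, - 503,-261,  -  256,-154, - 145.72, - 624/7,  -  81, 206/13,35.64, 202, 331 ]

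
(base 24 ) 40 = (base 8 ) 140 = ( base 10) 96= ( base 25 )3L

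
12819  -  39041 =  - 26222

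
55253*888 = 49064664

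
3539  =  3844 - 305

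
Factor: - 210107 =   -  163^1*1289^1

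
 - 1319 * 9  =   - 11871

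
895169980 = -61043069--956213049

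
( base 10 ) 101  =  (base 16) 65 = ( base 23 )49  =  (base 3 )10202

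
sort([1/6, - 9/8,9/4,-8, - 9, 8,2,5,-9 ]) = [  -  9, - 9,-8, - 9/8, 1/6,2, 9/4,5, 8]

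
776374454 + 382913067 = 1159287521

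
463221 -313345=149876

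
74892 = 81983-7091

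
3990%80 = 70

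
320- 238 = 82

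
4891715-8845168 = -3953453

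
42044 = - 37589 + 79633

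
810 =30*27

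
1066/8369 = 1066/8369=0.13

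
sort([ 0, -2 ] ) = [-2,0] 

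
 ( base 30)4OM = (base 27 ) 5PM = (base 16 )10F6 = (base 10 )4342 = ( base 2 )1000011110110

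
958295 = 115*8333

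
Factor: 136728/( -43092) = -422/133 = - 2^1*7^( - 1) *19^( - 1 ) * 211^1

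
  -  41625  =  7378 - 49003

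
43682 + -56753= - 13071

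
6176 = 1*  6176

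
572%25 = 22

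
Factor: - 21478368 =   -  2^5 * 3^1 * 229^1*977^1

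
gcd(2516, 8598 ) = 2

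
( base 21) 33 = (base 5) 231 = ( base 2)1000010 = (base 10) 66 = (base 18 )3c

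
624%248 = 128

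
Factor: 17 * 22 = 374 = 2^1*11^1 * 17^1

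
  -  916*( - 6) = 5496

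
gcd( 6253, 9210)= 1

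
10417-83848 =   -  73431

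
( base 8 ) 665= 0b110110101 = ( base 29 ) F2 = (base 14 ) 233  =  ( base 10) 437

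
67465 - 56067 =11398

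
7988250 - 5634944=2353306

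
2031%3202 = 2031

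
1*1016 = 1016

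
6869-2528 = 4341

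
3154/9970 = 1577/4985 =0.32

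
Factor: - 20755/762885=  - 4151/152577= - 3^( - 3)*7^1*593^1*5651^( - 1 )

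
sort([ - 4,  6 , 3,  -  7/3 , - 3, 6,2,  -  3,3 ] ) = [ -4, - 3,  -  3, -7/3,2,  3, 3, 6,6]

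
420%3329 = 420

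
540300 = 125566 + 414734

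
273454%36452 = 18290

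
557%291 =266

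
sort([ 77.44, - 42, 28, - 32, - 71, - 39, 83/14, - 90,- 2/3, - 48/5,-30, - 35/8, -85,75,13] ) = [-90,-85 ,-71, - 42,  -  39, - 32, - 30,-48/5, - 35/8, -2/3 , 83/14,  13,28, 75, 77.44 ]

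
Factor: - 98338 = -2^1 * 49169^1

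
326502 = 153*2134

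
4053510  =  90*45039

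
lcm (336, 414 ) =23184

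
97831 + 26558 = 124389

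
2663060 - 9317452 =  - 6654392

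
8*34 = 272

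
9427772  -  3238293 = 6189479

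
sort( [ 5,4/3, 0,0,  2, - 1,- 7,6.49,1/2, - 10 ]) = [ - 10, - 7, - 1,  0, 0,1/2 , 4/3, 2,5,6.49]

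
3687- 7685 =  - 3998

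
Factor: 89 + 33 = 122 = 2^1*61^1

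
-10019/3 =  - 10019/3 = -3339.67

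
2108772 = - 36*( - 58577)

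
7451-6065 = 1386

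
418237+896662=1314899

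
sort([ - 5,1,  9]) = [ - 5,1,  9] 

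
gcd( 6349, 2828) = 7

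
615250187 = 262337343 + 352912844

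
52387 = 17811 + 34576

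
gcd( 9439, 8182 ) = 1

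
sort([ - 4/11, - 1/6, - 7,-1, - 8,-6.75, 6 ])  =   [ - 8, -7,-6.75 , - 1, - 4/11, - 1/6,6]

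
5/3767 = 5/3767=0.00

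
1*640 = 640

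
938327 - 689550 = 248777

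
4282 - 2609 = 1673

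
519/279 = 173/93 = 1.86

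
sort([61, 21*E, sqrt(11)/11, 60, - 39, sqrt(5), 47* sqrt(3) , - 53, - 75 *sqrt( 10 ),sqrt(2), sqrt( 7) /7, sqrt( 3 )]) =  [ - 75 * sqrt(10), - 53,-39, sqrt( 11)/11,sqrt(7)/7, sqrt(2), sqrt( 3),sqrt( 5 ),21 *E,  60, 61  ,  47* sqrt ( 3)]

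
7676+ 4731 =12407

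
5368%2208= 952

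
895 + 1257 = 2152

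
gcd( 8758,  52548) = 8758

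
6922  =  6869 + 53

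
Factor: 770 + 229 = 3^3*37^1 = 999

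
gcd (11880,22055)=55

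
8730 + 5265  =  13995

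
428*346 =148088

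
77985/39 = 1999 + 8/13 = 1999.62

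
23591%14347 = 9244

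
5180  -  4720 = 460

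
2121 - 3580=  - 1459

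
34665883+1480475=36146358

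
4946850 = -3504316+8451166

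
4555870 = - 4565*(-998)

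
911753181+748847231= 1660600412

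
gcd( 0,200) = 200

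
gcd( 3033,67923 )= 9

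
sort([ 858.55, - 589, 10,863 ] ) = [ - 589,10,858.55 , 863]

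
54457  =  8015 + 46442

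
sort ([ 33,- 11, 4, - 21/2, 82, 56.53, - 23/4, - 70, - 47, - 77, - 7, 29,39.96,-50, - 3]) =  [  -  77 ,  -  70, - 50,-47, - 11, - 21/2,  -  7, - 23/4, - 3,4, 29 , 33, 39.96, 56.53,82 ]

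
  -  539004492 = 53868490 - 592872982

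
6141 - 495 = 5646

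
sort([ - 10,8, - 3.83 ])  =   [ - 10 , - 3.83, 8]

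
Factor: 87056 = 2^4*5441^1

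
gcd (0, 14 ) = 14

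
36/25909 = 36/25909= 0.00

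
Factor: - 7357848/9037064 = - 919731/1129633 = - 3^1*17^ ( - 1 )*66449^( - 1) * 306577^1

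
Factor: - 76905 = - 3^2*5^1*1709^1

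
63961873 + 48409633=112371506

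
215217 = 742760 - 527543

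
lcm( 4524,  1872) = 54288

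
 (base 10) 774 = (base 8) 1406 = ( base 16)306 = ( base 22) 1d4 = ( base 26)13K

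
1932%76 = 32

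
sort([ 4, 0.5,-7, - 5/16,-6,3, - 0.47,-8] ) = [- 8,- 7,  -  6, - 0.47, - 5/16,0.5,3, 4 ]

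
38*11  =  418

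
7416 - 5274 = 2142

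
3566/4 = 1783/2 = 891.50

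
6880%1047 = 598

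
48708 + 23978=72686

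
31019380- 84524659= - 53505279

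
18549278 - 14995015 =3554263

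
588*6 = 3528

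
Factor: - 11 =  - 11^1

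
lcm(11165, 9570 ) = 66990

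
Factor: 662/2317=2/7 = 2^1*7^(  -  1)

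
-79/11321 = -79/11321 = -0.01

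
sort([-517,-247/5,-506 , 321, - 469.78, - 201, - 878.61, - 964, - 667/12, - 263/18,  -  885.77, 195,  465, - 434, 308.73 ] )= [  -  964,  -  885.77, - 878.61, - 517,  -  506, - 469.78,-434, - 201,-667/12, - 247/5  , - 263/18, 195 , 308.73,321,  465 ]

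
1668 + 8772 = 10440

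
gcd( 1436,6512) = 4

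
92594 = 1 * 92594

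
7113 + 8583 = 15696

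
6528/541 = 12+ 36/541 = 12.07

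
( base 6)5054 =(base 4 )101122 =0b10001011010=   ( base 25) 1JE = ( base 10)1114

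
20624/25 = 824 + 24/25  =  824.96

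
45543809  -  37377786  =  8166023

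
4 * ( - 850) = -3400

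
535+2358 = 2893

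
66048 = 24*2752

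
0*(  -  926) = 0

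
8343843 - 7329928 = 1013915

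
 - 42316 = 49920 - 92236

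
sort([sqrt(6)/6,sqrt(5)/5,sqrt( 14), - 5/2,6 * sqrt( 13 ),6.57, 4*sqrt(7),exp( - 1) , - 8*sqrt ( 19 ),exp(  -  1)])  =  [ - 8*sqrt( 19 ), - 5/2,exp( - 1 ),exp ( - 1 ), sqrt(6)/6,sqrt ( 5)/5, sqrt( 14),6.57,4*sqrt( 7 ),6*sqrt ( 13)]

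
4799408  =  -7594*(  -  632 )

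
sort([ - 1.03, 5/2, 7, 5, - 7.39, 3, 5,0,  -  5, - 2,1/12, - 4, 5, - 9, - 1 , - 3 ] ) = [-9, - 7.39,  -  5, - 4, - 3, - 2, - 1.03, - 1,0 , 1/12, 5/2,3, 5 , 5, 5, 7] 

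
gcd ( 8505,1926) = 9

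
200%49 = 4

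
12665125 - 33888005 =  - 21222880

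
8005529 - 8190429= -184900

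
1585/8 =198 + 1/8= 198.12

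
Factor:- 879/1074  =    -  293/358 = - 2^(-1) * 179^(-1 )*293^1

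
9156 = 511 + 8645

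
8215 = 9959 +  -1744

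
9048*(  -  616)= - 5573568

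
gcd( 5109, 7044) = 3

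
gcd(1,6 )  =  1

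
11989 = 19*631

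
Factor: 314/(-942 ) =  - 1/3 = -  3^ ( - 1)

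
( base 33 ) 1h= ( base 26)1o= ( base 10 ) 50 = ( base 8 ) 62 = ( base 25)20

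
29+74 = 103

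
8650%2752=394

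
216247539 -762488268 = -546240729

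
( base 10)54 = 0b110110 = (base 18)30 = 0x36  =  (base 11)4a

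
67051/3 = 22350+1/3 = 22350.33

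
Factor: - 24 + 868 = 2^2*211^1 = 844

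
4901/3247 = 1 + 1654/3247 = 1.51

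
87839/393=223 + 200/393 =223.51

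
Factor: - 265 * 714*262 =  - 2^2 * 3^1*5^1 * 7^1 * 17^1*53^1*131^1 = - 49573020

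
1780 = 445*4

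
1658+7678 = 9336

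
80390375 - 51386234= 29004141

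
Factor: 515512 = 2^3*64439^1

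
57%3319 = 57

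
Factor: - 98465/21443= - 5^1 * 41^ ( - 1) *47^1 * 419^1*523^( - 1) 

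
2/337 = 2/337 = 0.01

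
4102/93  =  44 + 10/93= 44.11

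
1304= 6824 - 5520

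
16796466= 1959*8574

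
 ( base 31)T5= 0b1110001000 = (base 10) 904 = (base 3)1020111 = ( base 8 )1610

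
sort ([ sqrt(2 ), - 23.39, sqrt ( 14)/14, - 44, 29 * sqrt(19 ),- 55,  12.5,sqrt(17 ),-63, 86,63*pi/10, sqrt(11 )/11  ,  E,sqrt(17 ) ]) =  [ - 63, - 55,- 44,-23.39,sqrt( 14 )/14,sqrt(11) /11, sqrt(2), E, sqrt(17),sqrt ( 17),12.5,63*pi/10, 86 , 29*sqrt( 19 ) ] 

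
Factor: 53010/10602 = 5 =5^1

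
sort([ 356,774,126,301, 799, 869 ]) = [ 126,301,356,774 , 799,869]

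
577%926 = 577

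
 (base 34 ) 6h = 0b11011101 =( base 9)265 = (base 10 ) 221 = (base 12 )165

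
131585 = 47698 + 83887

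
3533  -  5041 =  - 1508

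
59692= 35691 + 24001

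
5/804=5/804 = 0.01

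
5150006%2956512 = 2193494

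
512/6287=512/6287 = 0.08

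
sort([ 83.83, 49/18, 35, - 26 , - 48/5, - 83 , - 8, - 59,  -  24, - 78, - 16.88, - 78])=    [ - 83, - 78,-78, - 59, - 26, - 24, - 16.88, - 48/5,-8, 49/18, 35,83.83]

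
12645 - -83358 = 96003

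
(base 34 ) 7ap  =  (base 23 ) fmg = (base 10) 8457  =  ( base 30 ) 9BR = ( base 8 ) 20411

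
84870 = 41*2070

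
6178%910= 718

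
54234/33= 18078/11= 1643.45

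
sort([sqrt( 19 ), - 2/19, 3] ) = [ - 2/19, 3, sqrt( 19) ]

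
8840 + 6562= 15402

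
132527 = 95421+37106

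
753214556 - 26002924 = 727211632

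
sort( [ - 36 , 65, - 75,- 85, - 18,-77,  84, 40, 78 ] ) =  [ - 85, - 77, - 75,  -  36, -18,40, 65,78,84] 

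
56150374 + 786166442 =842316816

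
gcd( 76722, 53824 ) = 2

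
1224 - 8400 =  - 7176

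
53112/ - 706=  - 26556/353= - 75.23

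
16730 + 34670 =51400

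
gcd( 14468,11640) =4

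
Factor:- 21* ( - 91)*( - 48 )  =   - 91728 = - 2^4 * 3^2*7^2*13^1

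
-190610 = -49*3890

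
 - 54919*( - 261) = 14333859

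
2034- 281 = 1753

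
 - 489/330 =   -  2 + 57/110 = - 1.48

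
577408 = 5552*104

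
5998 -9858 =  - 3860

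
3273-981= 2292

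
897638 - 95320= 802318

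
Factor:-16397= - 19^1*863^1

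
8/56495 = 8/56495 = 0.00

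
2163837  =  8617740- 6453903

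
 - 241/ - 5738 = 241/5738 = 0.04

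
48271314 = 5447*8862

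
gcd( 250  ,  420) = 10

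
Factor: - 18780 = -2^2*3^1*5^1*313^1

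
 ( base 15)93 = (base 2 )10001010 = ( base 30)4I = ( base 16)8a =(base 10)138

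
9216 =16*576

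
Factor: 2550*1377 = 3511350 =2^1*3^5 * 5^2*17^2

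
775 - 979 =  - 204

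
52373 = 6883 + 45490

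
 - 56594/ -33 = 1714 + 32/33 = 1714.97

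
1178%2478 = 1178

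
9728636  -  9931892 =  - 203256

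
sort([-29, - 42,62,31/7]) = [ - 42,-29, 31/7,62 ]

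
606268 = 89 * 6812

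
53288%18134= 17020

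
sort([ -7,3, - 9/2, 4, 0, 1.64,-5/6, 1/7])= [-7, - 9/2,-5/6,0,1/7,1.64,3,4]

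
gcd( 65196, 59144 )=4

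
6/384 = 1/64 = 0.02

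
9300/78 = 1550/13 = 119.23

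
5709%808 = 53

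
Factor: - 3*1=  - 3^1 = - 3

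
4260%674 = 216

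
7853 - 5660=2193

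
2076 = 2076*1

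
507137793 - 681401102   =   - 174263309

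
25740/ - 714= -4290/119  =  -36.05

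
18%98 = 18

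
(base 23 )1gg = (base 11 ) 760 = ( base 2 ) 1110010001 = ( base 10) 913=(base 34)QT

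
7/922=7/922 = 0.01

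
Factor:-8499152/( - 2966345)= 2^4*5^( - 1 )*571^( - 1)*1039^( - 1 )*531197^1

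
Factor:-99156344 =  -2^3*7^1*59^1*30011^1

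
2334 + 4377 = 6711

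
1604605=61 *26305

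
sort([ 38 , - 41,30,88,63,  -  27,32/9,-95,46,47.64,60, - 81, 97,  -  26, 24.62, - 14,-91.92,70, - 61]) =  [ - 95, - 91.92,-81,-61 ,-41,  -  27,- 26,-14,32/9,24.62, 30,38, 46,47.64,60,63,70, 88, 97 ] 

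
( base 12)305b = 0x1487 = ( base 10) 5255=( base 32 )547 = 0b1010010000111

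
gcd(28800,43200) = 14400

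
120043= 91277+28766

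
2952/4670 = 1476/2335 = 0.63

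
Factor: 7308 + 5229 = 3^2*7^1*199^1 = 12537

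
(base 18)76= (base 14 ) 96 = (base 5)1012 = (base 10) 132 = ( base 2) 10000100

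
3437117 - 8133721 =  - 4696604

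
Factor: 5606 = 2^1*2803^1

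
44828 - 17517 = 27311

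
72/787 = 72/787  =  0.09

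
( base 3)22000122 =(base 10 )5849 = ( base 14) 21bb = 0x16d9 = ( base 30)6ET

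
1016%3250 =1016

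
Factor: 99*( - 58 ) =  -2^1*3^2 * 11^1*29^1 = - 5742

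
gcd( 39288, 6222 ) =6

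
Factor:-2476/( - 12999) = 4/21 = 2^2*3^ ( - 1 )*7^( - 1) 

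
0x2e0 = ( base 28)Q8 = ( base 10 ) 736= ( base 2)1011100000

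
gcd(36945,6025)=5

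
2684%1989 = 695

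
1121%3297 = 1121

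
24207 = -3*(-8069 ) 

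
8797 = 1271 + 7526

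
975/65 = 15=15.00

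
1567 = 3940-2373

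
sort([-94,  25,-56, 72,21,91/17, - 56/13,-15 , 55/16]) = [-94, - 56, - 15, - 56/13,55/16, 91/17, 21, 25,72]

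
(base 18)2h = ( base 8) 65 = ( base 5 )203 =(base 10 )53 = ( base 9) 58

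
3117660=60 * 51961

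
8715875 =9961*875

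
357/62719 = 357/62719 = 0.01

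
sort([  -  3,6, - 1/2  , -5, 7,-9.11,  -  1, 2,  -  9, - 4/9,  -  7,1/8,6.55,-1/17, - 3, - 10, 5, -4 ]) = [ -10, - 9.11, - 9, - 7, - 5, - 4, - 3, - 3, - 1, - 1/2, - 4/9, - 1/17,1/8,2,5,  6,6.55 , 7 ]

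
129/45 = 2 + 13/15 = 2.87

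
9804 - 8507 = 1297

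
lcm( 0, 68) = 0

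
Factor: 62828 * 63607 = 2^2*113^1*139^1*63607^1 = 3996300596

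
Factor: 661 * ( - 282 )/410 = - 93201/205 = -3^1*5^ ( - 1)*41^( - 1)*47^1 * 661^1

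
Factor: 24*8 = 192 = 2^6* 3^1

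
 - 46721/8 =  - 46721/8 = - 5840.12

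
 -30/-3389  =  30/3389 = 0.01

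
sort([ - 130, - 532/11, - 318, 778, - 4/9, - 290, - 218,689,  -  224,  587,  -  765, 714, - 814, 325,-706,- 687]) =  [-814, - 765, - 706, - 687, - 318, - 290, - 224, - 218, - 130  , - 532/11, - 4/9,325, 587, 689,714,778]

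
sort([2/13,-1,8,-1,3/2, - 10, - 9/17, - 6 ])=[-10, - 6, - 1, - 1, - 9/17, 2/13, 3/2,8 ] 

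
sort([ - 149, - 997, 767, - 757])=[ - 997, - 757, - 149, 767]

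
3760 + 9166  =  12926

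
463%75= 13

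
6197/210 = 6197/210 = 29.51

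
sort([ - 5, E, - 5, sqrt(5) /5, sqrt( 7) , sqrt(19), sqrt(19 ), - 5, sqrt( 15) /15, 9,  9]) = [ - 5, - 5, - 5,  sqrt( 15)/15, sqrt(5 )/5,sqrt( 7),E,sqrt(19), sqrt(19),  9,9]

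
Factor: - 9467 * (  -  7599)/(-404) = - 71939733/404   =  -  2^( - 2)*3^1*17^1*101^( - 1 )*149^1*9467^1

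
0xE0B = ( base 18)b1d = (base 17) C78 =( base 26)587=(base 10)3595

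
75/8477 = 75/8477 = 0.01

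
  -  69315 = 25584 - 94899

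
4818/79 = 4818/79 = 60.99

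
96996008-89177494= 7818514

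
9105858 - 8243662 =862196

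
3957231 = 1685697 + 2271534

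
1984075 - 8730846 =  - 6746771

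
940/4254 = 470/2127= 0.22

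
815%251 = 62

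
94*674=63356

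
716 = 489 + 227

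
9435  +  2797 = 12232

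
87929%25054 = 12767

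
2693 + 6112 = 8805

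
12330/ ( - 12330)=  - 1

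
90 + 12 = 102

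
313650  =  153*2050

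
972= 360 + 612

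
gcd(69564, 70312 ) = 748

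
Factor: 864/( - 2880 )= - 3/10 = - 2^( - 1 )*3^1*5^(-1 )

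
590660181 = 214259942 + 376400239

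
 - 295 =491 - 786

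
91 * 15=1365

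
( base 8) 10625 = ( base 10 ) 4501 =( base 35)3NL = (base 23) 8BG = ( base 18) DG1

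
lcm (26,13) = 26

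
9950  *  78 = 776100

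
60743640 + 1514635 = 62258275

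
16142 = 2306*7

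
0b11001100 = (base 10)204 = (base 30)6O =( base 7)411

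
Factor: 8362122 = 2^1*3^1 *1393687^1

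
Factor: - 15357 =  - 3^1*5119^1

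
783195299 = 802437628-19242329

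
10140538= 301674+9838864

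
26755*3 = 80265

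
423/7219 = 423/7219  =  0.06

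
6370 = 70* 91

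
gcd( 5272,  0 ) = 5272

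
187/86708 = 187/86708   =  0.00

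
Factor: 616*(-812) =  - 500192 = - 2^5*7^2*11^1*29^1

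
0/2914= 0 =0.00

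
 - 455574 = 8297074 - 8752648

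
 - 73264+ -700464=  - 773728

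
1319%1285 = 34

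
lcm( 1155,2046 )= 71610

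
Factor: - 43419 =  - 3^1*41^1*353^1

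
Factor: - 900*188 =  - 169200 = - 2^4*3^2*5^2*47^1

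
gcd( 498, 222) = 6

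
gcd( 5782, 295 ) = 59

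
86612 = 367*236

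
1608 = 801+807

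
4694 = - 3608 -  - 8302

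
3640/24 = 151+2/3  =  151.67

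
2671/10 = 2671/10 =267.10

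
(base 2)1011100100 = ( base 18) 252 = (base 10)740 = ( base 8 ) 1344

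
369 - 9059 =- 8690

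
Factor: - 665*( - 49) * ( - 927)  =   - 30206295 = -  3^2 * 5^1*7^3*19^1*103^1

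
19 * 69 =1311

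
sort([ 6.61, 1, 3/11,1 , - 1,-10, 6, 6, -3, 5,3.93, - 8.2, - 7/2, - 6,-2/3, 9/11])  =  [ -10, -8.2, - 6, - 7/2,- 3, - 1, - 2/3, 3/11, 9/11, 1,1,3.93,5, 6,  6,6.61 ] 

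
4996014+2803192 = 7799206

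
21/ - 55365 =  - 7/18455= - 0.00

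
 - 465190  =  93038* ( - 5 ) 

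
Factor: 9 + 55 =64 = 2^6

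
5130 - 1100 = 4030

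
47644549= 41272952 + 6371597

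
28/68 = 7/17 = 0.41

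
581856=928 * 627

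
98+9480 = 9578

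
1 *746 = 746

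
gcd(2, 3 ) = 1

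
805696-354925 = 450771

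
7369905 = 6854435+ 515470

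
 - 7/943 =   -  1 + 936/943=- 0.01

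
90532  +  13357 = 103889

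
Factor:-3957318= - 2^1* 3^2*219851^1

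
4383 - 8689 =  - 4306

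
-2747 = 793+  - 3540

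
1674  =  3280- 1606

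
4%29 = 4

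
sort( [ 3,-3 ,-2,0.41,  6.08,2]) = [ - 3,-2,0.41,2,3,6.08 ]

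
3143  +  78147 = 81290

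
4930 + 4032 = 8962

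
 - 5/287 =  - 1 + 282/287 = - 0.02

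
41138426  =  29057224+12081202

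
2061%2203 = 2061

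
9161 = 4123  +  5038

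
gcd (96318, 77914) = 2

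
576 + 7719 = 8295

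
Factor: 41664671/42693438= 2^(  -  1)*3^( - 1)*17^1*151^( - 1 )*47123^( - 1)*2450863^1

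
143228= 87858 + 55370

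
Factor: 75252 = 2^2 * 3^1*6271^1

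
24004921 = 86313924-62309003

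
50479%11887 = 2931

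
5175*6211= 32141925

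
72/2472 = 3/103 = 0.03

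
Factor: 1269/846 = 3/2 = 2^( - 1) * 3^1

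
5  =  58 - 53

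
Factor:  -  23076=- 2^2 * 3^2 * 641^1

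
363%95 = 78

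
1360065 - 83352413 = -81992348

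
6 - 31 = -25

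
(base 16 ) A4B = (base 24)4DJ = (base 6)20111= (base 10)2635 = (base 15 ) BAA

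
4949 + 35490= 40439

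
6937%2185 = 382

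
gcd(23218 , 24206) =494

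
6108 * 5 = 30540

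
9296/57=9296/57 =163.09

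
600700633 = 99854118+500846515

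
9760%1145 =600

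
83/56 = 83/56 = 1.48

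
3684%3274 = 410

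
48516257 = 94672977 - 46156720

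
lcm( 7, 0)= 0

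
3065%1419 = 227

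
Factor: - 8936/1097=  - 2^3*1097^ ( - 1 )*1117^1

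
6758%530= 398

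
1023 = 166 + 857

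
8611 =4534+4077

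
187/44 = 4+1/4 = 4.25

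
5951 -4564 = 1387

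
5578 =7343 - 1765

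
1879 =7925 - 6046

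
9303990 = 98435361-89131371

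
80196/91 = 80196/91 = 881.27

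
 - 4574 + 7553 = 2979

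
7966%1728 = 1054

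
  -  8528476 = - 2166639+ - 6361837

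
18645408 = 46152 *404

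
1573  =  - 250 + 1823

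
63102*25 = 1577550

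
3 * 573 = 1719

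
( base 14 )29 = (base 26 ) 1b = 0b100101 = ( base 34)13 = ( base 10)37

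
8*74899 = 599192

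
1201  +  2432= 3633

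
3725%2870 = 855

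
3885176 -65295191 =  - 61410015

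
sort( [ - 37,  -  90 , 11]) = [ - 90,- 37,11 ] 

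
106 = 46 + 60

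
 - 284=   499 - 783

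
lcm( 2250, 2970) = 74250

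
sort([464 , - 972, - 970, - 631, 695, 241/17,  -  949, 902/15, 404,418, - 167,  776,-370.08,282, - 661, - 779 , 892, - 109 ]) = [ - 972, - 970,-949, - 779, - 661, - 631, - 370.08, - 167, - 109, 241/17,902/15, 282,404,418,464 , 695, 776, 892]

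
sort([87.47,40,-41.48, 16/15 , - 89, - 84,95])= [ - 89, - 84,-41.48 , 16/15, 40,87.47,95 ] 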